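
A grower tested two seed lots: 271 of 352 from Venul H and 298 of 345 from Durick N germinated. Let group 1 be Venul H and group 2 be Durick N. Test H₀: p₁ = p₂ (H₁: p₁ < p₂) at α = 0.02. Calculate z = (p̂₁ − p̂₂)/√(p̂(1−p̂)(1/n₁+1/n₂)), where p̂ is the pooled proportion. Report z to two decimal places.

p̂₁ = 271/352 ≈ 0.7699, p̂₂ = 298/345 ≈ 0.8638.
Pooled p̂ = (271+298)/(352+345) = 569/697 = 0.8164.
SE = √(0.149919 × 0.00573946) = 0.0293.
z = (0.7699 − 0.8638)/0.0293 = -0.0939/0.0293 = -3.20.
p-value = P(Z < -3.200) ≈ 0.0007; since p < α = 0.02, reject H₀.

z = -3.20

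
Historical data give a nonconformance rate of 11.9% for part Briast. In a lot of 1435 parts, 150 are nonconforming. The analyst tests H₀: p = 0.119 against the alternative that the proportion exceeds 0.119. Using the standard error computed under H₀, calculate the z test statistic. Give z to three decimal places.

z = -1.693

p̂ = 150/1435 = 0.104530.
Under H₀, SE = √(0.119·0.881/1435) = √(7.30585e-05) = 0.008547.
z = (0.104530 − 0.119)/0.008547 = -0.014470/0.008547 = -1.693.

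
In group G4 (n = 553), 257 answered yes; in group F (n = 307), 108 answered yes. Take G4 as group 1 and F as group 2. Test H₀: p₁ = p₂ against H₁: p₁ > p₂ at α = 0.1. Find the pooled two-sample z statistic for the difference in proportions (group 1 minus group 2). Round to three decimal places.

z = 3.211

p̂₁ = 257/553 = 0.46474, p̂₂ = 108/307 = 0.35179.
Pooled p̂ = (257+108)/(553+307) = 365/860 = 0.42442.
SE = √(p̂(1−p̂)(1/n₁+1/n₂)) = √(0.42442·0.57558·0.00506565) = √(0.00123747) = 0.03518.
z = (0.46474 − 0.35179)/0.03518 = 0.11295/0.03518 = 3.211.
p-value = P(Z > 3.211) ≈ 0.0007; since p < α = 0.1, reject H₀.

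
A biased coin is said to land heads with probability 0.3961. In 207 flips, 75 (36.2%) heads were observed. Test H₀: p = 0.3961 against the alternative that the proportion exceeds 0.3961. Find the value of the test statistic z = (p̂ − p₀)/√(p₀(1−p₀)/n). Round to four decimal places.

z = -0.9937

p̂ = 75/207 ≈ 0.362319.
Standard error under H₀: √(0.3961×0.6039/207) = 0.033994.
z = (0.362319 − 0.3961)/0.033994 = -0.033781/0.033994 = -0.9937.
p-value = P(Z > -0.994) ≈ 0.8398.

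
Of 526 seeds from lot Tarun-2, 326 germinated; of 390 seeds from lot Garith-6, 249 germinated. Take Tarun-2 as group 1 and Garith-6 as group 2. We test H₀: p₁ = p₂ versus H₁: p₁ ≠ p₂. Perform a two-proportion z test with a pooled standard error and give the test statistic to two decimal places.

p̂₁ = 326/526 = 0.6198, p̂₂ = 249/390 = 0.6385.
Pooled p̂ = (326+249)/(526+390) = 575/916 = 0.6277.
SE = √(0.233685 × 0.00446524) = 0.0323.
z = (0.6198 − 0.6385)/0.0323 = -0.0187/0.0323 = -0.58.
Two-sided p-value ≈ 2·Φ(−0.579) = 0.5629.

z = -0.58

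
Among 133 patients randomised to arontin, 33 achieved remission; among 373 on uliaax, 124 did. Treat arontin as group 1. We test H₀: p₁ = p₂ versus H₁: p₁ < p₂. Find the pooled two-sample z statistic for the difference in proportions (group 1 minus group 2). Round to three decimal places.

z = -1.805

p̂₁ = 33/133 = 0.24812, p̂₂ = 124/373 = 0.33244.
Pooled p̂ = (33+124)/(133+373) = 157/506 = 0.31028.
SE = √(p̂(1−p̂)(1/n₁+1/n₂)) = √(0.31028·0.68972·0.0101998) = √(0.0021828) = 0.04672.
z = (0.24812 − 0.33244)/0.04672 = -0.08432/0.04672 = -1.805.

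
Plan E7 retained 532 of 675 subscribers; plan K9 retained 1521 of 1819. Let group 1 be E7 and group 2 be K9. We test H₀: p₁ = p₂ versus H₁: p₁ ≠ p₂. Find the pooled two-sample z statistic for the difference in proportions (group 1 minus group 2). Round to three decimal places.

p̂₁ = 532/675 ≈ 0.78815, p̂₂ = 1521/1819 ≈ 0.83617.
Pooled p̂ = (532+1521)/(675+1819) = 2053/2494 = 0.82318.
SE = √(0.145558 × 0.00203123) = 0.01719.
z = (0.78815 − 0.83617)/0.01719 = -0.04802/0.01719 = -2.793.

z = -2.793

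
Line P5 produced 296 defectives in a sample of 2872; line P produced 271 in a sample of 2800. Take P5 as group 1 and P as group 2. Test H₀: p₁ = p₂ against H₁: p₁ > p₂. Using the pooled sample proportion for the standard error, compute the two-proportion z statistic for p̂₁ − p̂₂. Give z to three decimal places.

p̂₁ = 296/2872 ≈ 0.103064, p̂₂ = 271/2800 ≈ 0.096786.
Pooled p̂ = (296+271)/(2872+2800) = 567/5672 = 0.099965.
SE = √(0.0899718 × 0.000705332) = 0.007966.
z = (0.103064 − 0.096786)/0.007966 = 0.006278/0.007966 = 0.788.
p-value = P(Z > 0.788) ≈ 0.2153.

z = 0.788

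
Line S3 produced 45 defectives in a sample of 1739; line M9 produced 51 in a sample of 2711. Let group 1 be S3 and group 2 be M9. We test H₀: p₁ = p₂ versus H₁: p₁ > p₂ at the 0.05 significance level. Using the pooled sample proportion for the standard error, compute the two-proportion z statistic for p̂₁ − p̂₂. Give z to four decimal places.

p̂₁ = 45/1739 ≈ 0.025877, p̂₂ = 51/2711 ≈ 0.018812.
Pooled p̂ = (45+51)/(1739+2711) = 96/4450 = 0.021573.
SE = √(p̂(1−p̂)(1/n₁+1/n₂)) = √(0.021573·0.978427·0.000943911) = √(1.99237e-05) = 0.004464.
z = (0.025877 − 0.018812)/0.004464 = 0.007065/0.004464 = 1.5827.
p-value = P(Z > 1.583) ≈ 0.0567, so at α = 0.05 we fail to reject H₀.

z = 1.5827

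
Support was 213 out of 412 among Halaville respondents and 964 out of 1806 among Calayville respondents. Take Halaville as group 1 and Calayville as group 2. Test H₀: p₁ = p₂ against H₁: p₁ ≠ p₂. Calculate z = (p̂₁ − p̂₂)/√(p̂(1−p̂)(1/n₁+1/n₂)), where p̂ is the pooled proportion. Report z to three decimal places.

z = -0.616

p̂₁ = 213/412 ≈ 0.51699, p̂₂ = 964/1806 ≈ 0.53378.
Pooled p̂ = (213+964)/(412+1806) = 1177/2218 = 0.53066.
SE = √(p̂(1−p̂)(1/n₁+1/n₂)) = √(0.53066·0.46934·0.00298089) = √(0.000742422) = 0.02725.
z = (0.51699 − 0.53378)/0.02725 = -0.01679/0.02725 = -0.616.
p-value = 2·P(Z > 0.616) ≈ 0.5379.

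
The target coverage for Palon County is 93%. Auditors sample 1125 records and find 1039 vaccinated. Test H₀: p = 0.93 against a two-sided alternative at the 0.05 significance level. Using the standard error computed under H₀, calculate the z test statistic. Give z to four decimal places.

p̂ = 1039/1125 = 0.9235556.
Under H₀, SE = √(0.93·0.07/1125) = √(5.78667e-05) = 0.0076070.
z = (0.9235556 − 0.93)/0.0076070 = -0.0064444/0.0076070 = -0.8472.
p-value = 2·P(Z > 0.847) ≈ 0.3969. With α = 0.05, fail to reject H₀.

z = -0.8472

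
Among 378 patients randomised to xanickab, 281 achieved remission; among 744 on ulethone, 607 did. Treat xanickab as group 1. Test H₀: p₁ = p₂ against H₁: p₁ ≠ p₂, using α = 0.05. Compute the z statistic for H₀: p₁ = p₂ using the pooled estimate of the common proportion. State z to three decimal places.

z = -2.824

p̂₁ = 281/378 = 0.74339, p̂₂ = 607/744 = 0.81586.
Pooled p̂ = (281+607)/(378+744) = 888/1122 = 0.79144.
SE = √(0.16506 × 0.00398959) = 0.02566.
z = (0.74339 − 0.81586)/0.02566 = -0.07247/0.02566 = -2.824.
p-value = 2·P(Z > 2.824) ≈ 0.0047. With α = 0.05, reject H₀.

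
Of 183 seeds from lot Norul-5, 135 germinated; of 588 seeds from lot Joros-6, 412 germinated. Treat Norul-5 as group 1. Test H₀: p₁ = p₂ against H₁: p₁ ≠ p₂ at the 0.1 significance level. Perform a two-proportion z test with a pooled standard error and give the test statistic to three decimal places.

z = 0.963

p̂₁ = 135/183 = 0.73770, p̂₂ = 412/588 = 0.70068.
Pooled p̂ = (135+412)/(183+588) = 547/771 = 0.70947.
SE = √(0.206123 × 0.00716516) = 0.03843.
z = (0.73770 − 0.70068)/0.03843 = 0.03702/0.03843 = 0.963.
p-value = 2·P(Z > 0.963) ≈ 0.3353; since p > α = 0.1, fail to reject H₀.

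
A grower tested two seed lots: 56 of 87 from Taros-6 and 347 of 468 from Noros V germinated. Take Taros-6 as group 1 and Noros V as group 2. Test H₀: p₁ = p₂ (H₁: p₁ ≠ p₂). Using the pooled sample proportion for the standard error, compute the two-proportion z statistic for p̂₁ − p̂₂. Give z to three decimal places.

z = -1.878

p̂₁ = 56/87 ≈ 0.64368, p̂₂ = 347/468 ≈ 0.74145.
Pooled p̂ = (56+347)/(87+468) = 403/555 = 0.72613.
SE = √(p̂(1−p̂)(1/n₁+1/n₂)) = √(0.72613·0.27387·0.013631) = √(0.00271076) = 0.05206.
z = (0.64368 − 0.74145)/0.05206 = -0.09777/0.05206 = -1.878.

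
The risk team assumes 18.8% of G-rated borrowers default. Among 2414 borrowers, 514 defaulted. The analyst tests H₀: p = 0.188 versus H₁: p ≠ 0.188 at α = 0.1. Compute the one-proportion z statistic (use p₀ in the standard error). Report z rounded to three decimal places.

z = 3.134

p̂ = 514/2414 ≈ 0.212925.
SE = √(p₀(1−p₀)/n) = √(0.15266/2414) = 0.007952.
z = (0.212925 − 0.188)/0.007952 = 0.024925/0.007952 = 3.134.
p-value = 2·P(Z > 3.134) ≈ 0.0017, so at α = 0.1 we reject H₀.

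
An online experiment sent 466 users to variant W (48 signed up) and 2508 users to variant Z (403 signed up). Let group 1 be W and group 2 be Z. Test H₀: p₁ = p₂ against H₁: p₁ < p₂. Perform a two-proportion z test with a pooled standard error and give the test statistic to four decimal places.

p̂₁ = 48/466 = 0.1030043, p̂₂ = 403/2508 = 0.1606858.
Pooled p̂ = (48+403)/(466+2508) = 451/2974 = 0.1516476.
SE = √(p̂(1−p̂)(1/n₁+1/n₂)) = √(0.1516476·0.8483524·0.00254465) = √(0.00032737) = 0.0180934.
z = (0.1030043 − 0.1606858)/0.0180934 = -0.0576815/0.0180934 = -3.1880.

z = -3.1880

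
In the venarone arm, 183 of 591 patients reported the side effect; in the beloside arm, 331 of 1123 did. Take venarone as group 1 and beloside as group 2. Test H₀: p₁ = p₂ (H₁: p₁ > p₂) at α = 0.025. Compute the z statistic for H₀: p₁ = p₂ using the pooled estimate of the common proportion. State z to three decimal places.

z = 0.640

p̂₁ = 183/591 = 0.309645, p̂₂ = 331/1123 = 0.294746.
Pooled p̂ = (183+331)/(591+1123) = 514/1714 = 0.299883.
SE = √(0.209953 × 0.00258252) = 0.023285.
z = (0.309645 − 0.294746)/0.023285 = 0.014899/0.023285 = 0.640.
p-value = P(Z > 0.640) ≈ 0.2611; since p > α = 0.025, fail to reject H₀.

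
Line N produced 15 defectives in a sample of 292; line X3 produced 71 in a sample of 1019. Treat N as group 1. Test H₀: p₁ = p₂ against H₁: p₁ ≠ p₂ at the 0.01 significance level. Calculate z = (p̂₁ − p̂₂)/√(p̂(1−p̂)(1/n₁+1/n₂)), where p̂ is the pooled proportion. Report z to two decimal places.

z = -1.11

p̂₁ = 15/292 ≈ 0.05137, p̂₂ = 71/1019 ≈ 0.06968.
Pooled p̂ = (15+71)/(292+1019) = 86/1311 = 0.06560.
SE = √(p̂(1−p̂)(1/n₁+1/n₂)) = √(0.06560·0.93440·0.00440601) = √(0.000270069) = 0.01643.
z = (0.05137 − 0.06968)/0.01643 = -0.01831/0.01643 = -1.11.
p-value = 2·P(Z > 1.114) ≈ 0.2653. With α = 0.01, fail to reject H₀.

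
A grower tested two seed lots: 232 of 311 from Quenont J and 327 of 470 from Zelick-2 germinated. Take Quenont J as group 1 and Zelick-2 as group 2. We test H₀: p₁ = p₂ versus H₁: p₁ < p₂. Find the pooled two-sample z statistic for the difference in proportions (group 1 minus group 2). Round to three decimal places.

z = 1.524

p̂₁ = 232/311 = 0.74598, p̂₂ = 327/470 = 0.69574.
Pooled p̂ = (232+327)/(311+470) = 559/781 = 0.71575.
SE = √(p̂(1−p̂)(1/n₁+1/n₂)) = √(0.71575·0.28425·0.00534309) = √(0.00108706) = 0.03297.
z = (0.74598 − 0.69574)/0.03297 = 0.05024/0.03297 = 1.524.
p-value = P(Z < 1.524) ≈ 0.9362.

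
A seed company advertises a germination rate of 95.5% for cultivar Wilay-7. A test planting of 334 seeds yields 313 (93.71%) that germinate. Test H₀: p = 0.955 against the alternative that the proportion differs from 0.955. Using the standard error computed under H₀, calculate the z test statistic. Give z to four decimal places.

z = -1.5758

p̂ = 313/334 ≈ 0.937126.
SE = √(p₀(1−p₀)/n) = √(0.042975/334) = 0.011343.
z = (0.937126 − 0.955)/0.011343 = -0.017874/0.011343 = -1.5758.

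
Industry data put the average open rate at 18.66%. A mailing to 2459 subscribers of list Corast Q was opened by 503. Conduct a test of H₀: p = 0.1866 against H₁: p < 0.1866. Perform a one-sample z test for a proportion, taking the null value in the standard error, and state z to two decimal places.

z = 2.29

p̂ = 503/2459 = 0.204555.
Under H₀, SE = √(0.1866·0.8134/2459) = √(6.17245e-05) = 0.007856.
z = (0.204555 − 0.1866)/0.007856 = 0.017955/0.007856 = 2.29.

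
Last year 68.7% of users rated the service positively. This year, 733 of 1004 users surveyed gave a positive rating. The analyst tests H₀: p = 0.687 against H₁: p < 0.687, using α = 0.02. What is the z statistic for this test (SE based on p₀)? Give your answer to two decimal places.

p̂ = 733/1004 = 0.73008.
Standard error under H₀: √(0.687×0.313/1004) = 0.01463.
z = (0.73008 − 0.687)/0.01463 = 0.04308/0.01463 = 2.94.
p-value = P(Z < 2.944) ≈ 0.9984. With α = 0.02, fail to reject H₀.

z = 2.94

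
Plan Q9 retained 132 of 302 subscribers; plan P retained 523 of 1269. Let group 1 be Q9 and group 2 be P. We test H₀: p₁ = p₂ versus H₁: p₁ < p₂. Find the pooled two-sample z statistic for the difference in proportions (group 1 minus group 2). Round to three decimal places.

z = 0.790

p̂₁ = 132/302 = 0.43709, p̂₂ = 523/1269 = 0.41214.
Pooled p̂ = (132+523)/(302+1269) = 655/1571 = 0.41693.
SE = √(p̂(1−p̂)(1/n₁+1/n₂)) = √(0.41693·0.58307·0.00409928) = √(0.000996534) = 0.03157.
z = (0.43709 − 0.41214)/0.03157 = 0.02495/0.03157 = 0.790.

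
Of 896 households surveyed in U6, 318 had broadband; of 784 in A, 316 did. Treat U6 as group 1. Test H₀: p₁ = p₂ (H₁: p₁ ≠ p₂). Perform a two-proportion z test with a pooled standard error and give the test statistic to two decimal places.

z = -2.03

p̂₁ = 318/896 = 0.3549, p̂₂ = 316/784 = 0.4031.
Pooled p̂ = (318+316)/(896+784) = 634/1680 = 0.3774.
SE = √(0.234965 × 0.00239158) = 0.0237.
z = (0.3549 − 0.4031)/0.0237 = -0.0482/0.0237 = -2.03.
p-value = 2·P(Z > 2.031) ≈ 0.0422.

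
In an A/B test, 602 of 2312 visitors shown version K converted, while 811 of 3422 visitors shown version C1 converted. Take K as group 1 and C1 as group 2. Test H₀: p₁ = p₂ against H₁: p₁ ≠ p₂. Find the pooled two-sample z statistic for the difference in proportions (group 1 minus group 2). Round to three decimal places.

p̂₁ = 602/2312 ≈ 0.26038, p̂₂ = 811/3422 ≈ 0.23700.
Pooled p̂ = (602+811)/(2312+3422) = 1413/5734 = 0.24642.
SE = √(p̂(1−p̂)(1/n₁+1/n₂)) = √(0.24642·0.75358·0.000724753) = √(0.000134586) = 0.01160.
z = (0.26038 − 0.23700)/0.01160 = 0.02338/0.01160 = 2.016.

z = 2.016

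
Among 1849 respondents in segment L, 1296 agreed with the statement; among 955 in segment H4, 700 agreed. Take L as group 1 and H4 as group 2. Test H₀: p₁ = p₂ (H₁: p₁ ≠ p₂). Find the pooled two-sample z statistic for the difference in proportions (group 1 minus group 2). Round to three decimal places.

z = -1.777

p̂₁ = 1296/1849 ≈ 0.700919, p̂₂ = 700/955 ≈ 0.732984.
Pooled p̂ = (1296+700)/(1849+955) = 1996/2804 = 0.711840.
SE = √(0.205124 × 0.00158795) = 0.018048.
z = (0.700919 − 0.732984)/0.018048 = -0.032065/0.018048 = -1.777.
p-value = 2·P(Z > 1.777) ≈ 0.0756.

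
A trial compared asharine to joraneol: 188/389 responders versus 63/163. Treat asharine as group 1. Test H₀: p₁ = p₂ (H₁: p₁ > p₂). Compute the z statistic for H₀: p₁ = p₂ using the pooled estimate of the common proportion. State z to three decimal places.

z = 2.083

p̂₁ = 188/389 ≈ 0.48329, p̂₂ = 63/163 ≈ 0.38650.
Pooled p̂ = (188+63)/(389+163) = 251/552 = 0.45471.
SE = √(0.247949 × 0.00870566) = 0.04646.
z = (0.48329 − 0.38650)/0.04646 = 0.09679/0.04646 = 2.083.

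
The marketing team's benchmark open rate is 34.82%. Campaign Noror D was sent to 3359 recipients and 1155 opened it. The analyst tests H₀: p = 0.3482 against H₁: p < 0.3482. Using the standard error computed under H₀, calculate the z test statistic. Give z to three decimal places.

z = -0.529

p̂ = 1155/3359 ≈ 0.34385.
SE = √(p₀(1−p₀)/n) = √(0.22696/3359) = 0.00822.
z = (0.34385 − 0.3482)/0.00822 = -0.00435/0.00822 = -0.529.
p-value = P(Z < -0.529) ≈ 0.2984.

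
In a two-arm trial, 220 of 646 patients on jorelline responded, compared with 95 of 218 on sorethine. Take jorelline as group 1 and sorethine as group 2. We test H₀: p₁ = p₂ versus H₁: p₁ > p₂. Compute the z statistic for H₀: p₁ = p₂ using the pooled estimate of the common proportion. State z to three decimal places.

p̂₁ = 220/646 = 0.34056, p̂₂ = 95/218 = 0.43578.
Pooled p̂ = (220+95)/(646+218) = 315/864 = 0.36458.
SE = √(p̂(1−p̂)(1/n₁+1/n₂)) = √(0.36458·0.63542·0.00613514) = √(0.00142128) = 0.03770.
z = (0.34056 − 0.43578)/0.03770 = -0.09522/0.03770 = -2.526.

z = -2.526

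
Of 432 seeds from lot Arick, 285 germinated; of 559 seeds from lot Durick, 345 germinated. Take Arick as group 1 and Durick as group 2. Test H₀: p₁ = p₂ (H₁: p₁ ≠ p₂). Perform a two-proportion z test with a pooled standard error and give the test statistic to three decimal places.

z = 1.380

p̂₁ = 285/432 ≈ 0.65972, p̂₂ = 345/559 ≈ 0.61717.
Pooled p̂ = (285+345)/(432+559) = 630/991 = 0.63572.
SE = √(0.23158 × 0.00410372) = 0.03083.
z = (0.65972 − 0.61717)/0.03083 = 0.04255/0.03083 = 1.380.
p-value = 2·P(Z > 1.380) ≈ 0.1675.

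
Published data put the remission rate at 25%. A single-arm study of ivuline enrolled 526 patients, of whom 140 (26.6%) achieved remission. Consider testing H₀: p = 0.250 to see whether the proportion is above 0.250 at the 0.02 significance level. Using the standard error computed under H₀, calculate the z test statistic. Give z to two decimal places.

z = 0.86

p̂ = 140/526 ≈ 0.2662.
Standard error under H₀: √(0.25×0.75/526) = 0.0189.
z = (0.2662 − 0.25)/0.0189 = 0.0162/0.0189 = 0.86.
p-value = P(Z > 0.856) ≈ 0.1960; since p > α = 0.02, fail to reject H₀.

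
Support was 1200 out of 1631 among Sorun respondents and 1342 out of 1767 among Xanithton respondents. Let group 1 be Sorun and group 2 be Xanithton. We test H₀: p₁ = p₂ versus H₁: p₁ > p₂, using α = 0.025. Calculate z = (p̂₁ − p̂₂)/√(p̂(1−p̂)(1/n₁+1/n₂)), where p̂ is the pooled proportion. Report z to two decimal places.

p̂₁ = 1200/1631 ≈ 0.73574, p̂₂ = 1342/1767 ≈ 0.75948.
Pooled p̂ = (1200+1342)/(1631+1767) = 2542/3398 = 0.74809.
SE = √(0.188453 × 0.00117905) = 0.01491.
z = (0.73574 − 0.75948)/0.01491 = -0.02374/0.01491 = -1.59.
p-value = P(Z > -1.592) ≈ 0.9443. With α = 0.025, fail to reject H₀.

z = -1.59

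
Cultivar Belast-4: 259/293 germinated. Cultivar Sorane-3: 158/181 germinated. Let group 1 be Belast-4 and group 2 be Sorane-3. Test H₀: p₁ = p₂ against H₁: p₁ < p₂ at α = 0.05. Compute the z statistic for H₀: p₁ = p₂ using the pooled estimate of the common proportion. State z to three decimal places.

z = 0.359

p̂₁ = 259/293 ≈ 0.88396, p̂₂ = 158/181 ≈ 0.87293.
Pooled p̂ = (259+158)/(293+181) = 417/474 = 0.87975.
SE = √(0.105792 × 0.00893783) = 0.03075.
z = (0.88396 − 0.87293)/0.03075 = 0.01103/0.03075 = 0.359.
p-value = P(Z < 0.359) ≈ 0.6401, so at α = 0.05 we fail to reject H₀.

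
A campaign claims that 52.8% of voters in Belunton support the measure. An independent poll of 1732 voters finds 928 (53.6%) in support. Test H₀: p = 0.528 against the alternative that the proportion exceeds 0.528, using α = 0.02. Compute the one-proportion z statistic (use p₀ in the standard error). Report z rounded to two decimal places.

p̂ = 928/1732 ≈ 0.5358.
Standard error under H₀: √(0.528×0.472/1732) = 0.0120.
z = (0.5358 − 0.528)/0.0120 = 0.0078/0.0120 = 0.65.
p-value = P(Z > 0.650) ≈ 0.2579, so at α = 0.02 we fail to reject H₀.

z = 0.65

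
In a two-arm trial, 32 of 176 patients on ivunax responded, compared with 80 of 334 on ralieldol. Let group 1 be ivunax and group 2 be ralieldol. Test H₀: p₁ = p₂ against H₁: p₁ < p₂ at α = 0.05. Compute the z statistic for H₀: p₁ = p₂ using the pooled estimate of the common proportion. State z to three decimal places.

z = -1.496

p̂₁ = 32/176 ≈ 0.18182, p̂₂ = 80/334 ≈ 0.23952.
Pooled p̂ = (32+80)/(176+334) = 112/510 = 0.21961.
SE = √(p̂(1−p̂)(1/n₁+1/n₂)) = √(0.21961·0.78039·0.00867583) = √(0.00148687) = 0.03856.
z = (0.18182 − 0.23952)/0.03856 = -0.05770/0.03856 = -1.496.
p-value = P(Z < -1.496) ≈ 0.0673. With α = 0.05, fail to reject H₀.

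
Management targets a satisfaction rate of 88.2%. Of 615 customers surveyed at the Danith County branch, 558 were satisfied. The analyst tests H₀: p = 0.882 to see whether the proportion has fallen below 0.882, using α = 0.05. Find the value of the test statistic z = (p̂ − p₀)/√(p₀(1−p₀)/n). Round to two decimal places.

z = 1.95

p̂ = 558/615 ≈ 0.9073.
Under H₀, SE = √(0.882·0.118/615) = √(0.000169229) = 0.0130.
z = (0.9073 − 0.882)/0.0130 = 0.0253/0.0130 = 1.95.
p-value = P(Z < 1.946) ≈ 0.9742, so at α = 0.05 we fail to reject H₀.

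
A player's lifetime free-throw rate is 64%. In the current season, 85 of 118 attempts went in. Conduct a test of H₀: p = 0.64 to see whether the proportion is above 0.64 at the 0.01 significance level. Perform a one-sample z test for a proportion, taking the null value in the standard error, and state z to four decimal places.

z = 1.8181

p̂ = 85/118 = 0.720339.
Standard error under H₀: √(0.64×0.36/118) = 0.044188.
z = (0.720339 − 0.64)/0.044188 = 0.080339/0.044188 = 1.8181.
p-value = P(Z > 1.818) ≈ 0.0345, so at α = 0.01 we fail to reject H₀.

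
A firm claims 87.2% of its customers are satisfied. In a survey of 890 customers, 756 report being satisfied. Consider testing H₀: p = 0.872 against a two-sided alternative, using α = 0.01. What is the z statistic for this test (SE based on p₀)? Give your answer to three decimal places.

z = -2.015

p̂ = 756/890 = 0.849438.
Under H₀, SE = √(0.872·0.128/890) = √(0.000125411) = 0.011199.
z = (0.849438 − 0.872)/0.011199 = -0.022562/0.011199 = -2.015.
Two-sided p-value ≈ 2·Φ(−2.015) = 0.0439; since p > α = 0.01, fail to reject H₀.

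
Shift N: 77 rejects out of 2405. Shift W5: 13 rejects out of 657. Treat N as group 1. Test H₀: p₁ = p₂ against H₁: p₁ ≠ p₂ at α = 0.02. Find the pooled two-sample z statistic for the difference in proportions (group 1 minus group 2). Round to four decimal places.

p̂₁ = 77/2405 = 0.0320166, p̂₂ = 13/657 = 0.0197869.
Pooled p̂ = (77+13)/(2405+657) = 90/3062 = 0.0293926.
SE = √(p̂(1−p̂)(1/n₁+1/n₂)) = √(0.0293926·0.9706074·0.00193787) = √(5.52848e-05) = 0.0074354.
z = (0.0320166 − 0.0197869)/0.0074354 = 0.0122297/0.0074354 = 1.6448.
p-value = 2·P(Z > 1.645) ≈ 0.1000. With α = 0.02, fail to reject H₀.

z = 1.6448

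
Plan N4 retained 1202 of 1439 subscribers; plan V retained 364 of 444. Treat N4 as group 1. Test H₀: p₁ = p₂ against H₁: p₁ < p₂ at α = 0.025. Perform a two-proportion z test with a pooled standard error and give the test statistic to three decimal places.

p̂₁ = 1202/1439 ≈ 0.83530, p̂₂ = 364/444 ≈ 0.81982.
Pooled p̂ = (1202+364)/(1439+444) = 1566/1883 = 0.83165.
SE = √(0.140007 × 0.00294718) = 0.02031.
z = (0.83530 − 0.81982)/0.02031 = 0.01548/0.02031 = 0.762.
p-value = P(Z < 0.762) ≈ 0.7770. With α = 0.025, fail to reject H₀.

z = 0.762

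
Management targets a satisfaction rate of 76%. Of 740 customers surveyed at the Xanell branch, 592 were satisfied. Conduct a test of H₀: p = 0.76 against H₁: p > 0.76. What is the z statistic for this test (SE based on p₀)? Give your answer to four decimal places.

p̂ = 592/740 = 0.800000.
SE = √(p₀(1−p₀)/n) = √(0.1824/740) = 0.015700.
z = (0.800000 − 0.76)/0.015700 = 0.040000/0.015700 = 2.5478.
p-value = P(Z > 2.548) ≈ 0.0054.

z = 2.5478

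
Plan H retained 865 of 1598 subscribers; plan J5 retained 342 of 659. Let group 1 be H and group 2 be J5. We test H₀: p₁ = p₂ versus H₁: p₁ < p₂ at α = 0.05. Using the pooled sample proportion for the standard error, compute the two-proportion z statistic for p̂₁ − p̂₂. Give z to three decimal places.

p̂₁ = 865/1598 ≈ 0.54130, p̂₂ = 342/659 ≈ 0.51897.
Pooled p̂ = (865+342)/(1598+659) = 1207/2257 = 0.53478.
SE = √(0.24879 × 0.00214323) = 0.02309.
z = (0.54130 − 0.51897)/0.02309 = 0.02233/0.02309 = 0.967.
p-value = P(Z < 0.967) ≈ 0.8333, so at α = 0.05 we fail to reject H₀.

z = 0.967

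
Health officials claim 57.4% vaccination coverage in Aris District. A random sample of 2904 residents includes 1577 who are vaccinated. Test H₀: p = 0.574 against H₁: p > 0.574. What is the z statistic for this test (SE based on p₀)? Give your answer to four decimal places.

p̂ = 1577/2904 ≈ 0.5430441.
Under H₀, SE = √(0.574·0.426/2904) = √(8.42025e-05) = 0.0091762.
z = (0.5430441 − 0.574)/0.0091762 = -0.0309559/0.0091762 = -3.3735.

z = -3.3735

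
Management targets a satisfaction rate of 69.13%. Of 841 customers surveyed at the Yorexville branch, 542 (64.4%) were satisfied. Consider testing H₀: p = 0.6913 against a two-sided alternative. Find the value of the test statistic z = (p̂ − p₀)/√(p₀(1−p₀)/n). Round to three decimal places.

p̂ = 542/841 = 0.64447.
Under H₀, SE = √(0.6913·0.3087/841) = √(0.000253751) = 0.01593.
z = (0.64447 − 0.6913)/0.01593 = -0.04683/0.01593 = -2.940.
Two-sided p-value ≈ 2·Φ(−2.940) = 0.0033.

z = -2.940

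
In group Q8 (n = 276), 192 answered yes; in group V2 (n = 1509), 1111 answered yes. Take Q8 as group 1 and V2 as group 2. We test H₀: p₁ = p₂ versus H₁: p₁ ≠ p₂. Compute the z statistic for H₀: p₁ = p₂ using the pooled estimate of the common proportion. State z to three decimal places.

z = -1.397

p̂₁ = 192/276 = 0.69565, p̂₂ = 1111/1509 = 0.73625.
Pooled p̂ = (192+1111)/(276+1509) = 1303/1785 = 0.72997.
SE = √(p̂(1−p̂)(1/n₁+1/n₂)) = √(0.72997·0.27003·0.00428588) = √(0.000844802) = 0.02907.
z = (0.69565 − 0.73625)/0.02907 = -0.04060/0.02907 = -1.397.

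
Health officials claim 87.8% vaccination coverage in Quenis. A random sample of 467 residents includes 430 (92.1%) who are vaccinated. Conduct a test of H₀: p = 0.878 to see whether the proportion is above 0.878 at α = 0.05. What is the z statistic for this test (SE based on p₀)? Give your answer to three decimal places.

p̂ = 430/467 = 0.920771.
Standard error under H₀: √(0.878×0.122/467) = 0.015145.
z = (0.920771 − 0.878)/0.015145 = 0.042771/0.015145 = 2.824.
p-value = P(Z > 2.824) ≈ 0.0024, so at α = 0.05 we reject H₀.

z = 2.824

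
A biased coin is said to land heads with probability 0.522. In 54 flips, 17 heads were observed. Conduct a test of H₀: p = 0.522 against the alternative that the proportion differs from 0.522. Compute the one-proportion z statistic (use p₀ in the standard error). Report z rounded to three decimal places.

p̂ = 17/54 ≈ 0.31481.
Standard error under H₀: √(0.522×0.478/54) = 0.06798.
z = (0.31481 − 0.522)/0.06798 = -0.20719/0.06798 = -3.048.

z = -3.048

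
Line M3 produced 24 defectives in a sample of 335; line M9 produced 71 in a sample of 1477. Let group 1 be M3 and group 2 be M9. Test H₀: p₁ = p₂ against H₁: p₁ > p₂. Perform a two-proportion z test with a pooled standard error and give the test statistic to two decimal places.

z = 1.75

p̂₁ = 24/335 = 0.07164, p̂₂ = 71/1477 = 0.04807.
Pooled p̂ = (24+71)/(335+1477) = 95/1812 = 0.05243.
SE = √(0.0496795 × 0.00366212) = 0.01349.
z = (0.07164 − 0.04807)/0.01349 = 0.02357/0.01349 = 1.75.
p-value = P(Z > 1.748) ≈ 0.0403.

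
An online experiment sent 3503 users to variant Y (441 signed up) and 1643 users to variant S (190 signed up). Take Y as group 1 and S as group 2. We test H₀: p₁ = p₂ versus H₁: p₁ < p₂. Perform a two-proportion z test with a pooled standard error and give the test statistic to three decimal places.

z = 1.045

p̂₁ = 441/3503 = 0.12589, p̂₂ = 190/1643 = 0.11564.
Pooled p̂ = (441+190)/(3503+1643) = 631/5146 = 0.12262.
SE = √(p̂(1−p̂)(1/n₁+1/n₂)) = √(0.12262·0.87738·0.000894112) = √(9.61921e-05) = 0.00981.
z = (0.12589 − 0.11564)/0.00981 = 0.01025/0.00981 = 1.045.
p-value = P(Z < 1.045) ≈ 0.8520.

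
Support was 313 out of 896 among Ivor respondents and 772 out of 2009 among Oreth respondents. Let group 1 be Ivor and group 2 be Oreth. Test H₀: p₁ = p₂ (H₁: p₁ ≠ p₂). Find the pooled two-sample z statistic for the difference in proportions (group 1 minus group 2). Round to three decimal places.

z = -1.798

p̂₁ = 313/896 ≈ 0.34933, p̂₂ = 772/2009 ≈ 0.38427.
Pooled p̂ = (313+772)/(896+2009) = 1085/2905 = 0.37349.
SE = √(0.233996 × 0.00161383) = 0.01943.
z = (0.34933 − 0.38427)/0.01943 = -0.03494/0.01943 = -1.798.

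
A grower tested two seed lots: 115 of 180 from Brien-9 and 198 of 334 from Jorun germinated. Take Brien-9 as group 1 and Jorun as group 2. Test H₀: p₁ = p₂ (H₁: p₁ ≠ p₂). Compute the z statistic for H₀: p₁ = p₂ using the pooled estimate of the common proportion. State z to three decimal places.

p̂₁ = 115/180 ≈ 0.63889, p̂₂ = 198/334 ≈ 0.59281.
Pooled p̂ = (115+198)/(180+334) = 313/514 = 0.60895.
SE = √(p̂(1−p̂)(1/n₁+1/n₂)) = √(0.60895·0.39105·0.00854957) = √(0.00203591) = 0.04512.
z = (0.63889 − 0.59281)/0.04512 = 0.04608/0.04512 = 1.021.
Two-sided p-value ≈ 2·Φ(−1.021) = 0.3072.

z = 1.021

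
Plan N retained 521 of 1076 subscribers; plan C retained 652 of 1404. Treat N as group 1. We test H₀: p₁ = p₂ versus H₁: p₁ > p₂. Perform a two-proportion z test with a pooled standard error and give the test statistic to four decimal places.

p̂₁ = 521/1076 ≈ 0.484201, p̂₂ = 652/1404 ≈ 0.464387.
Pooled p̂ = (521+652)/(1076+1404) = 1173/2480 = 0.472984.
SE = √(0.24927 × 0.00164162) = 0.020229.
z = (0.484201 − 0.464387)/0.020229 = 0.019814/0.020229 = 0.9795.
p-value = P(Z > 0.979) ≈ 0.1637.

z = 0.9795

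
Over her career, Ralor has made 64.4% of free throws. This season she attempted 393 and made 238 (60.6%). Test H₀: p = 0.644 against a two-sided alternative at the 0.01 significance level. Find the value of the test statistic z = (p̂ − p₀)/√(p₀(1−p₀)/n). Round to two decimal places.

z = -1.59

p̂ = 238/393 = 0.6056.
Standard error under H₀: √(0.644×0.356/393) = 0.0242.
z = (0.6056 − 0.644)/0.0242 = -0.0384/0.0242 = -1.59.
p-value = 2·P(Z > 1.590) ≈ 0.1118; since p > α = 0.01, fail to reject H₀.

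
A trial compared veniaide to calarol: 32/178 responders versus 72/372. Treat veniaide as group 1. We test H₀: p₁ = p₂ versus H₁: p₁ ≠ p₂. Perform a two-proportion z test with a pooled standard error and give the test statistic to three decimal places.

z = -0.386

p̂₁ = 32/178 ≈ 0.17978, p̂₂ = 72/372 ≈ 0.19355.
Pooled p̂ = (32+72)/(178+372) = 104/550 = 0.18909.
SE = √(0.153336 × 0.00830615) = 0.03569.
z = (0.17978 − 0.19355)/0.03569 = -0.01377/0.03569 = -0.386.
p-value = 2·P(Z > 0.386) ≈ 0.6995.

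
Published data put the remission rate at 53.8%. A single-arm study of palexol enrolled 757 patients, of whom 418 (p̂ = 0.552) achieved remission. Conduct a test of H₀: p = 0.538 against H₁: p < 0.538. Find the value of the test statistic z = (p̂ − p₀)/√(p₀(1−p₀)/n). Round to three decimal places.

z = 0.783

p̂ = 418/757 = 0.55218.
Under H₀, SE = √(0.538·0.462/757) = √(0.000328343) = 0.01812.
z = (0.55218 − 0.538)/0.01812 = 0.01418/0.01812 = 0.783.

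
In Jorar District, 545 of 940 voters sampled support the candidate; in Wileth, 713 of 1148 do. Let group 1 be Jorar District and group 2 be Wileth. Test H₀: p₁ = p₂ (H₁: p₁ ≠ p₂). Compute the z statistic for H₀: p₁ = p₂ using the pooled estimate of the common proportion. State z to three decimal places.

z = -1.918

p̂₁ = 545/940 ≈ 0.57979, p̂₂ = 713/1148 ≈ 0.62108.
Pooled p̂ = (545+713)/(940+1148) = 1258/2088 = 0.60249.
SE = √(p̂(1−p̂)(1/n₁+1/n₂)) = √(0.60249·0.39751·0.00193491) = √(0.000463403) = 0.02153.
z = (0.57979 − 0.62108)/0.02153 = -0.04129/0.02153 = -1.918.
p-value = 2·P(Z > 1.918) ≈ 0.0551.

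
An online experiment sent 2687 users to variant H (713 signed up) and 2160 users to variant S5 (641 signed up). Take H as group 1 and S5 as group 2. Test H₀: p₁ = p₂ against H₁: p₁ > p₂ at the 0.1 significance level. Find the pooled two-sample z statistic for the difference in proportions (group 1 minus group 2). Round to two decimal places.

z = -2.42

p̂₁ = 713/2687 ≈ 0.2654, p̂₂ = 641/2160 ≈ 0.2968.
Pooled p̂ = (713+641)/(2687+2160) = 1354/4847 = 0.2793.
SE = √(p̂(1−p̂)(1/n₁+1/n₂)) = √(0.2793·0.7207·0.000835125) = √(0.000168121) = 0.0130.
z = (0.2654 − 0.2968)/0.0130 = -0.0314/0.0130 = -2.42.
p-value = P(Z > -2.422) ≈ 0.9923; since p > α = 0.1, fail to reject H₀.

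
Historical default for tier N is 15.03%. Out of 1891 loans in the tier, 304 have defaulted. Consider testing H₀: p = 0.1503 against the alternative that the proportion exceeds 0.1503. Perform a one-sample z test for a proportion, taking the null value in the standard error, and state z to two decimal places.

z = 1.27

p̂ = 304/1891 = 0.16076.
Under H₀, SE = √(0.1503·0.8497/1891) = √(6.75356e-05) = 0.00822.
z = (0.16076 − 0.1503)/0.00822 = 0.01046/0.00822 = 1.27.
p-value = P(Z > 1.273) ≈ 0.1015.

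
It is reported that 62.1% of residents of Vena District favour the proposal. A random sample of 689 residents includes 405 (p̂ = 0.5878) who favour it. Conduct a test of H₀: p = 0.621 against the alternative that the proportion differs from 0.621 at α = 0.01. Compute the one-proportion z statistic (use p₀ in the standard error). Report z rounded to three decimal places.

p̂ = 405/689 ≈ 0.58781.
Standard error under H₀: √(0.621×0.379/689) = 0.01848.
z = (0.58781 − 0.621)/0.01848 = -0.03319/0.01848 = -1.796.
p-value = 2·P(Z > 1.796) ≈ 0.0725, so at α = 0.01 we fail to reject H₀.

z = -1.796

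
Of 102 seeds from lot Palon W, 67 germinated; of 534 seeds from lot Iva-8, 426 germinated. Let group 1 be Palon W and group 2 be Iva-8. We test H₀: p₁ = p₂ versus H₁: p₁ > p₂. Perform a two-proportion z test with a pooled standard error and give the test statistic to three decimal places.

p̂₁ = 67/102 ≈ 0.65686, p̂₂ = 426/534 ≈ 0.79775.
Pooled p̂ = (67+426)/(102+534) = 493/636 = 0.77516.
SE = √(p̂(1−p̂)(1/n₁+1/n₂)) = √(0.77516·0.22484·0.0116766) = √(0.00203509) = 0.04511.
z = (0.65686 − 0.79775)/0.04511 = -0.14089/0.04511 = -3.123.

z = -3.123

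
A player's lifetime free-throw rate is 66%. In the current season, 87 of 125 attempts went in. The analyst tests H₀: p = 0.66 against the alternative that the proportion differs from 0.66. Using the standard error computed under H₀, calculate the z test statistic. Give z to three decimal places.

p̂ = 87/125 ≈ 0.69600.
Standard error under H₀: √(0.66×0.34/125) = 0.04237.
z = (0.69600 − 0.66)/0.04237 = 0.03600/0.04237 = 0.850.
Two-sided p-value ≈ 2·Φ(−0.850) = 0.3955.

z = 0.850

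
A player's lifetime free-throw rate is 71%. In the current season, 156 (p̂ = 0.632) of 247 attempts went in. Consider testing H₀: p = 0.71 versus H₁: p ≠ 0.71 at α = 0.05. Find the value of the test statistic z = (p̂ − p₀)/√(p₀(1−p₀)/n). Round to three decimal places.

z = -2.716

p̂ = 156/247 = 0.63158.
Standard error under H₀: √(0.71×0.29/247) = 0.02887.
z = (0.63158 − 0.71)/0.02887 = -0.07842/0.02887 = -2.716.
p-value = 2·P(Z > 2.716) ≈ 0.0066. With α = 0.05, reject H₀.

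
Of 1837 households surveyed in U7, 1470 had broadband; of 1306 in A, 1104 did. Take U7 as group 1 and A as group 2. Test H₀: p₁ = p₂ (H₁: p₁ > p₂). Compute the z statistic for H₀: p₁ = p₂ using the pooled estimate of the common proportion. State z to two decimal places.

p̂₁ = 1470/1837 ≈ 0.8002, p̂₂ = 1104/1306 ≈ 0.8453.
Pooled p̂ = (1470+1104)/(1837+1306) = 2574/3143 = 0.8190.
SE = √(p̂(1−p̂)(1/n₁+1/n₂)) = √(0.8190·0.1810·0.00131006) = √(0.000194233) = 0.0139.
z = (0.8002 − 0.8453)/0.0139 = -0.0451/0.0139 = -3.24.

z = -3.24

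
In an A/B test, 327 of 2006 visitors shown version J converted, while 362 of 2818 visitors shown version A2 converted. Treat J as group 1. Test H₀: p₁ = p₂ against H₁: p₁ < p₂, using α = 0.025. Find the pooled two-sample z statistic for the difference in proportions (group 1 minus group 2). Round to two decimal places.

p̂₁ = 327/2006 ≈ 0.1630, p̂₂ = 362/2818 ≈ 0.1285.
Pooled p̂ = (327+362)/(2006+2818) = 689/4824 = 0.1428.
SE = √(p̂(1−p̂)(1/n₁+1/n₂)) = √(0.1428·0.8572·0.000853366) = √(0.000104476) = 0.0102.
z = (0.1630 − 0.1285)/0.0102 = 0.0345/0.0102 = 3.38.
p-value = P(Z < 3.380) ≈ 0.9996; since p > α = 0.025, fail to reject H₀.

z = 3.38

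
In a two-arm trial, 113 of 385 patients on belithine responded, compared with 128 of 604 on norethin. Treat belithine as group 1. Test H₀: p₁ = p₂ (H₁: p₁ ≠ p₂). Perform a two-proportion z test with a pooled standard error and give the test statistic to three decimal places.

z = 2.914

p̂₁ = 113/385 = 0.29351, p̂₂ = 128/604 = 0.21192.
Pooled p̂ = (113+128)/(385+604) = 241/989 = 0.24368.
SE = √(0.1843 × 0.00425303) = 0.02800.
z = (0.29351 − 0.21192)/0.02800 = 0.08159/0.02800 = 2.914.
Two-sided p-value ≈ 2·Φ(−2.914) = 0.0036.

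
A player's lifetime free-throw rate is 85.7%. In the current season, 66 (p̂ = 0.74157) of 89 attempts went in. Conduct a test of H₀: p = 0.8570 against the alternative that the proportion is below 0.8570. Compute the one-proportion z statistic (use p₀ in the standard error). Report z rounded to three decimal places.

z = -3.111

p̂ = 66/89 ≈ 0.741573.
Standard error under H₀: √(0.857×0.143/89) = 0.037108.
z = (0.741573 − 0.857)/0.037108 = -0.115427/0.037108 = -3.111.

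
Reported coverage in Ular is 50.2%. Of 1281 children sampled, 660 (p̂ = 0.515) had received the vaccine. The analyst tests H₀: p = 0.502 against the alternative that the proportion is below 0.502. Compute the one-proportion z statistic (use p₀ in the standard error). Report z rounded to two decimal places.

p̂ = 660/1281 = 0.51522.
Under H₀, SE = √(0.502·0.498/1281) = √(0.000195157) = 0.01397.
z = (0.51522 − 0.502)/0.01397 = 0.01322/0.01397 = 0.95.
p-value = P(Z < 0.947) ≈ 0.8281.

z = 0.95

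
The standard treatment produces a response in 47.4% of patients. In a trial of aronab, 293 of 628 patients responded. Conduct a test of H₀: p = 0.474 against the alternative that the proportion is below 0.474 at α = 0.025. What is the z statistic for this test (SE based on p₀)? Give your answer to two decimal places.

z = -0.37

p̂ = 293/628 = 0.4666.
Under H₀, SE = √(0.474·0.526/628) = √(0.000397013) = 0.0199.
z = (0.4666 − 0.474)/0.0199 = -0.0074/0.0199 = -0.37.
p-value = P(Z < -0.373) ≈ 0.3544. With α = 0.025, fail to reject H₀.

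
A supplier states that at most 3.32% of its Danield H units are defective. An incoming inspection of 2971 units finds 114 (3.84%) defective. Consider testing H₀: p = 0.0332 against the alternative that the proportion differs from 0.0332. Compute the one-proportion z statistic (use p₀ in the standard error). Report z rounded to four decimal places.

z = 1.5732

p̂ = 114/2971 ≈ 0.038371.
Under H₀, SE = √(0.0332·0.9668/2971) = √(1.08037e-05) = 0.003287.
z = (0.038371 − 0.0332)/0.003287 = 0.005171/0.003287 = 1.5732.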